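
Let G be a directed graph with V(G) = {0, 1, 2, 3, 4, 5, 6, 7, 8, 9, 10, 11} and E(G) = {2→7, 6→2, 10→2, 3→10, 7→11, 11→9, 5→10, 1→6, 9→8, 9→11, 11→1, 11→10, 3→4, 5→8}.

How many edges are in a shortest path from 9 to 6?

3

Distance 0: 9.
Distance 1: 8, 11.
Distance 2: 1, 10.
Distance 3: 2, 6 — contains 6.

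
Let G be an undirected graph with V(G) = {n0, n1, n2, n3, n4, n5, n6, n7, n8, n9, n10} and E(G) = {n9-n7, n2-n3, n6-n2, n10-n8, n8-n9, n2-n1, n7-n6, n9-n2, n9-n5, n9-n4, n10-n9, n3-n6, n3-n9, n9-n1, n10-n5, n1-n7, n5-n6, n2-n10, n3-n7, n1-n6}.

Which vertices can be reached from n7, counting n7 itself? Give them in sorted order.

Start at n7.
Its neighbours: n1, n3, n6, n9.
Then their neighbours: n2, n4, n5, n8, n10.
Nothing further is reachable.

n1, n2, n3, n4, n5, n6, n7, n8, n9, n10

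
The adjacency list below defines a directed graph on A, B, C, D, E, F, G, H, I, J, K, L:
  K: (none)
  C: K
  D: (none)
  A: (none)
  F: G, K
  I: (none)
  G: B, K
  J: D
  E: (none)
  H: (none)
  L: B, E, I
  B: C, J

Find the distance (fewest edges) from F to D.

Distance 0: F.
Distance 1: G, K.
Distance 2: B.
Distance 3: C, J.
Distance 4: D — contains D.

4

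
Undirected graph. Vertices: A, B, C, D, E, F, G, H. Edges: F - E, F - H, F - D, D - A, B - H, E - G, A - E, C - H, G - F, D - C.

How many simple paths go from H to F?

H–C–D–A–E–F
H–C–D–A–E–G–F
H–C–D–F
H–F

4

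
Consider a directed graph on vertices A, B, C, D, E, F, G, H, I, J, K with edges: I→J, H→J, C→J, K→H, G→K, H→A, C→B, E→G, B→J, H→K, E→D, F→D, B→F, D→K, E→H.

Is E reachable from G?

No

Explore from G.
Distance 1: reach K.
Distance 2: reach H.
Distance 3: reach A, J.
The search from G is exhausted; no directed path reaches E.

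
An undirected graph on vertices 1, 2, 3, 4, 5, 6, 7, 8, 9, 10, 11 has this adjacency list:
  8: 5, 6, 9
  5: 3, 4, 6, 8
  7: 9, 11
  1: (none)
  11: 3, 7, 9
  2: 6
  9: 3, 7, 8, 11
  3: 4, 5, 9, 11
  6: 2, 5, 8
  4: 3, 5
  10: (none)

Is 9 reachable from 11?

Yes

Explore from 11.
Distance 1: reach 3, 7, 9.
Found 9.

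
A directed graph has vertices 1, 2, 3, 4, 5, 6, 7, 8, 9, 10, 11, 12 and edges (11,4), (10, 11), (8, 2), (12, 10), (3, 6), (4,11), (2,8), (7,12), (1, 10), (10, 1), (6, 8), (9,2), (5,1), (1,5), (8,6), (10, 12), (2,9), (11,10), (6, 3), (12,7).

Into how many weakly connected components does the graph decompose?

From 1: component {1, 4, 5, 7, 10, 11, 12}.
From 2: component {2, 3, 6, 8, 9}.
That's 2 components.

2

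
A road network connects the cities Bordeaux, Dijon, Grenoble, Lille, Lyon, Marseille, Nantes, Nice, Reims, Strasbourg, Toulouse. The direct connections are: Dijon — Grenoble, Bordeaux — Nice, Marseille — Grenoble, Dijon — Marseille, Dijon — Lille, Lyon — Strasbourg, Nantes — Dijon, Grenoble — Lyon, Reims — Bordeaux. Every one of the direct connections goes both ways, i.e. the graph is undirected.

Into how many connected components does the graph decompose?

3

From Bordeaux: component {Bordeaux, Nice, Reims}.
From Dijon: component {Dijon, Grenoble, Lille, Lyon, Marseille, Nantes, Strasbourg}.
From Toulouse: component {Toulouse}.
That's 3 components.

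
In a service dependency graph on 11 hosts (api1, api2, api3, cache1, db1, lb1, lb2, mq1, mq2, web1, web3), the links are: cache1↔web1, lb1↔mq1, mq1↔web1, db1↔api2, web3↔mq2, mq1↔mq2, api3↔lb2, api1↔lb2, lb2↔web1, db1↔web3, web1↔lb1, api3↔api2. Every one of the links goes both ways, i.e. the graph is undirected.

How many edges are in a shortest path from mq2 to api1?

Distance 0: mq2.
Distance 1: mq1, web3.
Distance 2: db1, lb1, web1.
Distance 3: api2, cache1, lb2.
Distance 4: api1, api3 — contains api1.

4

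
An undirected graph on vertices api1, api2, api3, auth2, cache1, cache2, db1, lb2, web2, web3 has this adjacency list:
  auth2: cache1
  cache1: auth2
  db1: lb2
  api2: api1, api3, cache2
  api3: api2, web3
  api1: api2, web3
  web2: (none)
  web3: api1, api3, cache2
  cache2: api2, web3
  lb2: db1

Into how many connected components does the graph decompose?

From api1: component {api1, api2, api3, cache2, web3}.
From auth2: component {auth2, cache1}.
From db1: component {db1, lb2}.
From web2: component {web2}.
That's 4 components.

4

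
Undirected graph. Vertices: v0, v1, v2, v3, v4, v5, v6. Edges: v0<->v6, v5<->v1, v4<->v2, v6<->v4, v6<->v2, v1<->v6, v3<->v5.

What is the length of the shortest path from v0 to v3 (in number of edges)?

4

Distance 0: v0.
Distance 1: v6.
Distance 2: v1, v2, v4.
Distance 3: v5.
Distance 4: v3 — contains v3.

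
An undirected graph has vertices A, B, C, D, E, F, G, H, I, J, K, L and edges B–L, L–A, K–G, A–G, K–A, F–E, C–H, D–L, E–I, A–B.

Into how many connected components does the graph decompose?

From A: component {A, B, D, G, K, L}.
From C: component {C, H}.
From E: component {E, F, I}.
From J: component {J}.
That's 4 components.

4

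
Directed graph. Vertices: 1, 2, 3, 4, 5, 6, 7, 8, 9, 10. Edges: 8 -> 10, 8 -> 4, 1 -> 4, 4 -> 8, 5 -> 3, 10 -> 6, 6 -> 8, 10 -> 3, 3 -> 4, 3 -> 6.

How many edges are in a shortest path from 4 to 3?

3

Distance 0: 4.
Distance 1: 8.
Distance 2: 10.
Distance 3: 3, 6 — contains 3.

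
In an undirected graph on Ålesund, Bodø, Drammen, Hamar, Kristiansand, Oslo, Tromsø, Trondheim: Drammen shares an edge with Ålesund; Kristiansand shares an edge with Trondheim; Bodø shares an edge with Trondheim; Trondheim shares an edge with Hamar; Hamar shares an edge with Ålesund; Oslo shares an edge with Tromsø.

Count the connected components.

2

From Ålesund: component {Ålesund, Bodø, Drammen, Hamar, Kristiansand, Trondheim}.
From Oslo: component {Oslo, Tromsø}.
That's 2 components.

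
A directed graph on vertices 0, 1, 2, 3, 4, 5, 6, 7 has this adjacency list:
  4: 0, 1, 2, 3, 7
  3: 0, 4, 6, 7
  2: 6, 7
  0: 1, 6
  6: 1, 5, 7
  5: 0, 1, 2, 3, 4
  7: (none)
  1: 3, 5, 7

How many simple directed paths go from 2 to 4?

2→6→1→3→4
2→6→1→5→3→4
2→6→1→5→4
2→6→5→0→1→3→4
2→6→5→1→3→4
2→6→5→3→4
2→6→5→4

7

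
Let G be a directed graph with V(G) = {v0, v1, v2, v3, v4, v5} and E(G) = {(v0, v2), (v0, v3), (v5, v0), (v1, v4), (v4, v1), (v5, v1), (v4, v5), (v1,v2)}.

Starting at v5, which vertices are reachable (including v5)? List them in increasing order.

Start at v5.
Its neighbours: v0, v1.
Then their neighbours: v2, v3, v4.
Every vertex is now reached.

v0, v1, v2, v3, v4, v5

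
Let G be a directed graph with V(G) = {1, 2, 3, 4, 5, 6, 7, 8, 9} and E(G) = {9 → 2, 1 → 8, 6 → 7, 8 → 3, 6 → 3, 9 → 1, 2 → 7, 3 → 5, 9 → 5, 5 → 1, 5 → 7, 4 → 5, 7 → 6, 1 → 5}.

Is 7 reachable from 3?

Yes

Explore from 3.
Distance 1: reach 5.
Distance 2: reach 1, 7.
Found 7.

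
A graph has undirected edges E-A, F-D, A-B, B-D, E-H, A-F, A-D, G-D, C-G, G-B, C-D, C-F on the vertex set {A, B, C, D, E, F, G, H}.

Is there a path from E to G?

Yes

Explore from E.
Distance 1: reach A, H.
Distance 2: reach B, D, F.
Distance 3: reach C, G.
Found G.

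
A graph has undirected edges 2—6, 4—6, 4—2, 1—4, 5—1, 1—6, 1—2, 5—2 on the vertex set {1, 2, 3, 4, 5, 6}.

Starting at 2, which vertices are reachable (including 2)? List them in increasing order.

Start at 2.
Its neighbours: 1, 4, 5, 6.
Nothing further is reachable.

1, 2, 4, 5, 6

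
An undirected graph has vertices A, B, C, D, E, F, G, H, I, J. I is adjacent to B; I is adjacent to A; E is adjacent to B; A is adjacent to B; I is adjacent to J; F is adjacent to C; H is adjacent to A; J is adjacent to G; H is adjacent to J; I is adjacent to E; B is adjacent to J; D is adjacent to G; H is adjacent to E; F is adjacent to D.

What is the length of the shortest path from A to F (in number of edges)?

Distance 0: A.
Distance 1: B, H, I.
Distance 2: E, J.
Distance 3: G.
Distance 4: D.
Distance 5: F — contains F.

5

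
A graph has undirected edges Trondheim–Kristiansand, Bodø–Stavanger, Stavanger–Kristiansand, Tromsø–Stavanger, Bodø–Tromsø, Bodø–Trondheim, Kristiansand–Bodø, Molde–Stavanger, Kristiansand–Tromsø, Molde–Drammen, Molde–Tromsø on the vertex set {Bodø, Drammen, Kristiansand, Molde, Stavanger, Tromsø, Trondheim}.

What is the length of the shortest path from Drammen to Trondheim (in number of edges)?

4

Distance 0: Drammen.
Distance 1: Molde.
Distance 2: Stavanger, Tromsø.
Distance 3: Bodø, Kristiansand.
Distance 4: Trondheim — contains Trondheim.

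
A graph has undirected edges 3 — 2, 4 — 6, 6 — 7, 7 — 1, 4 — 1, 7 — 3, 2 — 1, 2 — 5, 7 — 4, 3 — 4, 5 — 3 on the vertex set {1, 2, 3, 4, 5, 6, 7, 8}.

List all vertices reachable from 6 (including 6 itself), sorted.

Start at 6.
Its neighbours: 4, 7.
Then their neighbours: 1, 3.
Then next layer: 2, 5.
Nothing further is reachable.

1, 2, 3, 4, 5, 6, 7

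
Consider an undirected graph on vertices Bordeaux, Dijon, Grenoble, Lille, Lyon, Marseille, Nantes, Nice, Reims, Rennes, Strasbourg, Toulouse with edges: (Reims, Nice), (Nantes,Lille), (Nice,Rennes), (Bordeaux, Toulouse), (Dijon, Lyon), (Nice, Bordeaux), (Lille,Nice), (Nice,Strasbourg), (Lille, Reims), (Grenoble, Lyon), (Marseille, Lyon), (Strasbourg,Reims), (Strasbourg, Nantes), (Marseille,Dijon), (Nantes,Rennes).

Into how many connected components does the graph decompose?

From Bordeaux: component {Bordeaux, Lille, Nantes, Nice, Reims, Rennes, Strasbourg, Toulouse}.
From Dijon: component {Dijon, Grenoble, Lyon, Marseille}.
That's 2 components.

2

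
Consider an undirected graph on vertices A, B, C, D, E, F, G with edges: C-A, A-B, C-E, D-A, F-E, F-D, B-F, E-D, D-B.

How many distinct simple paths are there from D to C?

D–A–B–F–E–C
D–A–C
D–B–A–C
D–B–F–E–C
D–E–C
D–E–F–B–A–C
D–F–B–A–C
D–F–E–C

8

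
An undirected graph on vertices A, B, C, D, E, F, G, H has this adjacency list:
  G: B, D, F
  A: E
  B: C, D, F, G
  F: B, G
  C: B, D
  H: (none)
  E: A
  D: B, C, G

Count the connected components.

3

From A: component {A, E}.
From B: component {B, C, D, F, G}.
From H: component {H}.
That's 3 components.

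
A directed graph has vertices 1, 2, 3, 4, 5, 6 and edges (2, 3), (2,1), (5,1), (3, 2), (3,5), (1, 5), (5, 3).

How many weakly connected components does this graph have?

From 1: component {1, 2, 3, 5}.
From 4: component {4}.
From 6: component {6}.
That's 3 components.

3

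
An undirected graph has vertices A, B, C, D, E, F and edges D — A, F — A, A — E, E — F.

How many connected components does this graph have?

From A: component {A, D, E, F}.
From B: component {B}.
From C: component {C}.
That's 3 components.

3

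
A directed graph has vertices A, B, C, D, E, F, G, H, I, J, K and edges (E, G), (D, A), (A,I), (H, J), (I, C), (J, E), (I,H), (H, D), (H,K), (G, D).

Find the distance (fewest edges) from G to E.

6

Distance 0: G.
Distance 1: D.
Distance 2: A.
Distance 3: I.
Distance 4: C, H.
Distance 5: J, K.
Distance 6: E — contains E.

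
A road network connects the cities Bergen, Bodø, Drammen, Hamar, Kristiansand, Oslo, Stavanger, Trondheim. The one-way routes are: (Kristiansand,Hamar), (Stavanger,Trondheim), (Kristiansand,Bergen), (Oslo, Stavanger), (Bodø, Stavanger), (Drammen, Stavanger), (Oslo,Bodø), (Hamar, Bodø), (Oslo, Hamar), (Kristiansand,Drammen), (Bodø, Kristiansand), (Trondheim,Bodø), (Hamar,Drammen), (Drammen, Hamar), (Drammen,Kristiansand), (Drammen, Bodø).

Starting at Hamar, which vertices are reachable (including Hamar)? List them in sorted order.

Start at Hamar.
Its neighbours: Bodø, Drammen.
Then their neighbours: Kristiansand, Stavanger.
Then next layer: Bergen, Trondheim.
Nothing further is reachable.

Bergen, Bodø, Drammen, Hamar, Kristiansand, Stavanger, Trondheim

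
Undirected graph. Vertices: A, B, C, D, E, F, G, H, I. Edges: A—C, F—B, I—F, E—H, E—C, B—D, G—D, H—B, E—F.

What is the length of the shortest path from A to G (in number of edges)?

6

Distance 0: A.
Distance 1: C.
Distance 2: E.
Distance 3: F, H.
Distance 4: B, I.
Distance 5: D.
Distance 6: G — contains G.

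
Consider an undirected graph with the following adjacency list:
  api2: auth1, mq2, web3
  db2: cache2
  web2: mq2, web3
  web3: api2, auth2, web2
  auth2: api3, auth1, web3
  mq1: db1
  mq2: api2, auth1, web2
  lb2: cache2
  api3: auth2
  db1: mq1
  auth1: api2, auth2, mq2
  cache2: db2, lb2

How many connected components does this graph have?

From api2: component {api2, api3, auth1, auth2, mq2, web2, web3}.
From cache2: component {cache2, db2, lb2}.
From db1: component {db1, mq1}.
That's 3 components.

3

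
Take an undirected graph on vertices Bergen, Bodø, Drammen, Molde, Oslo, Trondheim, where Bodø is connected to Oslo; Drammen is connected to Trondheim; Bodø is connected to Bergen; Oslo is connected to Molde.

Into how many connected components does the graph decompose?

2

From Bergen: component {Bergen, Bodø, Molde, Oslo}.
From Drammen: component {Drammen, Trondheim}.
That's 2 components.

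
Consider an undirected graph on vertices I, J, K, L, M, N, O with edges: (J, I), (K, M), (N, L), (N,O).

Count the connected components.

3

From I: component {I, J}.
From K: component {K, M}.
From L: component {L, N, O}.
That's 3 components.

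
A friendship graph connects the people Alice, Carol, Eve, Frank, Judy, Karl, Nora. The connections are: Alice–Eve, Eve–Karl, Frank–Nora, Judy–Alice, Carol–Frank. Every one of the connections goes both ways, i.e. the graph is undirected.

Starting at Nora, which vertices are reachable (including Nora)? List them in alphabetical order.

Carol, Frank, Nora

Start at Nora.
Its neighbours: Frank.
Then their neighbours: Carol.
Nothing further is reachable.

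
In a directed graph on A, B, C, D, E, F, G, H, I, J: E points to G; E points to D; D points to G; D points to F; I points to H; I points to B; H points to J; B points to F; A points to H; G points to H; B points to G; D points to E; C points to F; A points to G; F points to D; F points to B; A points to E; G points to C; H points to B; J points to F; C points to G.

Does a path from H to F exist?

Explore from H.
Distance 1: reach B, J.
Distance 2: reach F, G.
Found F.

Yes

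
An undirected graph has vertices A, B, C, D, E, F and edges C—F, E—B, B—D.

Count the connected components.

From A: component {A}.
From B: component {B, D, E}.
From C: component {C, F}.
That's 3 components.

3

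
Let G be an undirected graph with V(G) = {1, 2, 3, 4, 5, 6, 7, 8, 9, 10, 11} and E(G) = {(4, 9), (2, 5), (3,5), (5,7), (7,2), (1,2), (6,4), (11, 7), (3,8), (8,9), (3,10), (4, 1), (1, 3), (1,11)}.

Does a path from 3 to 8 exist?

Explore from 3.
Distance 1: reach 1, 5, 8, 10.
Found 8.

Yes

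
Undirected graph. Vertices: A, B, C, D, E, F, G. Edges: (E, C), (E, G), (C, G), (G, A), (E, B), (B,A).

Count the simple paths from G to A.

G–A
G–C–E–B–A
G–E–B–A

3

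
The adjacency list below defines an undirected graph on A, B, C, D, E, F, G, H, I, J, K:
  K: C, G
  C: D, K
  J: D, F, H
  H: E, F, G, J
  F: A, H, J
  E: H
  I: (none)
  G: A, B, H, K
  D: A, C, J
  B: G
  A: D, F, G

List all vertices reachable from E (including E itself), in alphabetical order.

Start at E.
Its neighbours: H.
Then their neighbours: F, G, J.
Then next layer: A, B, D, K.
Then next layer: C.
Nothing further is reachable.

A, B, C, D, E, F, G, H, J, K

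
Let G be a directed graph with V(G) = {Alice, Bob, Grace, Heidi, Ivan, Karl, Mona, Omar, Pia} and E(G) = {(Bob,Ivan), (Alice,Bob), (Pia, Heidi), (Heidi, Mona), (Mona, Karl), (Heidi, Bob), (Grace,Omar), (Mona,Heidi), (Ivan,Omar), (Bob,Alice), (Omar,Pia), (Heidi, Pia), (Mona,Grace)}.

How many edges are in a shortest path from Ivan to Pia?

Distance 0: Ivan.
Distance 1: Omar.
Distance 2: Pia — contains Pia.

2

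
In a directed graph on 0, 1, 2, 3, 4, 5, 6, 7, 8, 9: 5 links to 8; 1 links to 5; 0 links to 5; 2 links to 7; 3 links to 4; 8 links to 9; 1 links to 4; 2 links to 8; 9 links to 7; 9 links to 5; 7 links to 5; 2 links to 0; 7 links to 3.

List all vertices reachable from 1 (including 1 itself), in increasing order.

1, 3, 4, 5, 7, 8, 9

Start at 1.
Its neighbours: 4, 5.
Then their neighbours: 8.
Then next layer: 9.
Then next layer: 7.
Then next layer: 3.
Nothing further is reachable.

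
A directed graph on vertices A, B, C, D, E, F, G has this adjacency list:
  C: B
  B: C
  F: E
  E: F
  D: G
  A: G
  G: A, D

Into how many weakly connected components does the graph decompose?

From A: component {A, D, G}.
From B: component {B, C}.
From E: component {E, F}.
That's 3 components.

3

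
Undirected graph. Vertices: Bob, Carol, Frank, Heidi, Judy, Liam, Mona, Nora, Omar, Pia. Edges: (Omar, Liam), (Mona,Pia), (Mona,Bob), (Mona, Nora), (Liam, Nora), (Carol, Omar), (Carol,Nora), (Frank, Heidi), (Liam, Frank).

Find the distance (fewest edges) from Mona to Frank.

Distance 0: Mona.
Distance 1: Bob, Nora, Pia.
Distance 2: Carol, Liam.
Distance 3: Frank, Omar — contains Frank.

3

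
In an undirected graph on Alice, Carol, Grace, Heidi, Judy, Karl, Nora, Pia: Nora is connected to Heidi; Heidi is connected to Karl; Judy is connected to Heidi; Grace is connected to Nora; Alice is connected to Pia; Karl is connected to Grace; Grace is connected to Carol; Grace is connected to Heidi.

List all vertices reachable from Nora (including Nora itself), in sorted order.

Start at Nora.
Its neighbours: Grace, Heidi.
Then their neighbours: Carol, Judy, Karl.
Nothing further is reachable.

Carol, Grace, Heidi, Judy, Karl, Nora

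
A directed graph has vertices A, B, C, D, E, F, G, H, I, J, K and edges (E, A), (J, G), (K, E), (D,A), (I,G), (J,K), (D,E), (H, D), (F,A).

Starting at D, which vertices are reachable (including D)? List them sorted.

A, D, E

Start at D.
Its neighbours: A, E.
Nothing further is reachable.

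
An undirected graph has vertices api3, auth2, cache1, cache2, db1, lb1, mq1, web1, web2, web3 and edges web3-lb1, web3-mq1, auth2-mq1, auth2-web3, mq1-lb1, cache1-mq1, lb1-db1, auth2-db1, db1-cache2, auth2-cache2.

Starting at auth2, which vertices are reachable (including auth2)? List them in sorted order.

auth2, cache1, cache2, db1, lb1, mq1, web3

Start at auth2.
Its neighbours: cache2, db1, mq1, web3.
Then their neighbours: cache1, lb1.
Nothing further is reachable.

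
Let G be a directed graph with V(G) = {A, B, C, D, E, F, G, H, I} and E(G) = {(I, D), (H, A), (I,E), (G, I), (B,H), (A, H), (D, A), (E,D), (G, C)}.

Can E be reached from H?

Explore from H.
Distance 1: reach A.
The search from H is exhausted; no directed path reaches E.

No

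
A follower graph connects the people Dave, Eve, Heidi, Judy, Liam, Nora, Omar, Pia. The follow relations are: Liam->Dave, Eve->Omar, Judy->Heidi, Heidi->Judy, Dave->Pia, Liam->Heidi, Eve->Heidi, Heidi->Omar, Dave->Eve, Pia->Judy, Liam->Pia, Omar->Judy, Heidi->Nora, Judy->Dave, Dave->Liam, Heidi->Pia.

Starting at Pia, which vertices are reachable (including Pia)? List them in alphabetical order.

Dave, Eve, Heidi, Judy, Liam, Nora, Omar, Pia

Start at Pia.
Its neighbours: Judy.
Then their neighbours: Dave, Heidi.
Then next layer: Eve, Liam, Nora, Omar.
Every vertex is now reached.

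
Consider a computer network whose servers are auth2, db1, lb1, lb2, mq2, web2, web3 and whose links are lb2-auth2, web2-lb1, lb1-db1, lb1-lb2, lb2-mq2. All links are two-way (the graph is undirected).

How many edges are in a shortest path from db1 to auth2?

3

Distance 0: db1.
Distance 1: lb1.
Distance 2: lb2, web2.
Distance 3: auth2, mq2 — contains auth2.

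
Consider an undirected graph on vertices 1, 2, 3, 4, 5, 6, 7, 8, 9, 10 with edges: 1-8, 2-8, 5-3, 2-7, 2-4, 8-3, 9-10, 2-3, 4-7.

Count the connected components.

From 1: component {1, 2, 3, 4, 5, 7, 8}.
From 6: component {6}.
From 9: component {9, 10}.
That's 3 components.

3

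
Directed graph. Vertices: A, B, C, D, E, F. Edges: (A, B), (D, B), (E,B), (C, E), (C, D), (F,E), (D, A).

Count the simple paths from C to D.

C→D

1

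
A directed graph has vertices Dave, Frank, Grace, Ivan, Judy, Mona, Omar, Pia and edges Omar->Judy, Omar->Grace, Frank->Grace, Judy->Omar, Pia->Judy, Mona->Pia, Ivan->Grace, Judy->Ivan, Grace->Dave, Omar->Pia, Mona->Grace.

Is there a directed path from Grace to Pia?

Explore from Grace.
Distance 1: reach Dave.
The search from Grace is exhausted; no directed path reaches Pia.

No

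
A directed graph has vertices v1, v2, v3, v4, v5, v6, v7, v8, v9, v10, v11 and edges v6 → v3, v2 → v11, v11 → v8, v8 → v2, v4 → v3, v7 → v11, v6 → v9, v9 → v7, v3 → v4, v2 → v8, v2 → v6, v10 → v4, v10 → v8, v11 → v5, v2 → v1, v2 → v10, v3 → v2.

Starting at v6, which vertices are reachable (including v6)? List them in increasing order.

v1, v2, v3, v4, v5, v6, v7, v8, v9, v10, v11

Start at v6.
Its neighbours: v3, v9.
Then their neighbours: v2, v4, v7.
Then next layer: v1, v8, v10, v11.
Then next layer: v5.
Every vertex is now reached.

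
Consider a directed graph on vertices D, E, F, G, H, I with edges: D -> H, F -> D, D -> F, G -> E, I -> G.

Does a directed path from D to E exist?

Explore from D.
Distance 1: reach F, H.
The search from D is exhausted; no directed path reaches E.

No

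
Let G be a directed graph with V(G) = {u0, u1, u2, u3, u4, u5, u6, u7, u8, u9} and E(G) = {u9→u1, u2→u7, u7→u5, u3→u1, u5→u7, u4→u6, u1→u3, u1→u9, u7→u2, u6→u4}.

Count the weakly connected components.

From u0: component {u0}.
From u1: component {u1, u3, u9}.
From u2: component {u2, u5, u7}.
From u4: component {u4, u6}.
From u8: component {u8}.
That's 5 components.

5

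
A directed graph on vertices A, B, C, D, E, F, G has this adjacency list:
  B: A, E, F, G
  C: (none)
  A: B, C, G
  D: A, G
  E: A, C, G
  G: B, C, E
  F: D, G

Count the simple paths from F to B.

6

F→D→A→B
F→D→A→G→B
F→D→G→B
F→D→G→E→A→B
F→G→B
F→G→E→A→B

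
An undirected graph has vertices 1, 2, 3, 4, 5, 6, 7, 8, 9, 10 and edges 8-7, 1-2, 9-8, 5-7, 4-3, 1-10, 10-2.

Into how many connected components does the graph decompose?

4

From 1: component {1, 2, 10}.
From 3: component {3, 4}.
From 5: component {5, 7, 8, 9}.
From 6: component {6}.
That's 4 components.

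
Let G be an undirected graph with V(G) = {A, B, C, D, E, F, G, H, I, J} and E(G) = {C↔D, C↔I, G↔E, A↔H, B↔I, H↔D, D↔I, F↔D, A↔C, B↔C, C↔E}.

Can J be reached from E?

Explore from E.
Distance 1: reach C, G.
Distance 2: reach A, B, D, I.
Distance 3: reach F, H.
The search is exhausted without reaching J; it lies in a different component.

No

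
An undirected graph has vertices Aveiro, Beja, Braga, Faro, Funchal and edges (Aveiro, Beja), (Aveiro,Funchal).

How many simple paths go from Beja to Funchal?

1

Beja–Aveiro–Funchal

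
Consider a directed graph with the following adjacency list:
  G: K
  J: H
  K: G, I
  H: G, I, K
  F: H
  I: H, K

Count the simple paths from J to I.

J→H→G→K→I
J→H→I
J→H→K→I

3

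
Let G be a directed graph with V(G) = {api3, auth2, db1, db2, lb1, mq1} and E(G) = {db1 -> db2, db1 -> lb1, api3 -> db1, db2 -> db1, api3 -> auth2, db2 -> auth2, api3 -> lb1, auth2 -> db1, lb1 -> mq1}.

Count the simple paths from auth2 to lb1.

1

auth2→db1→lb1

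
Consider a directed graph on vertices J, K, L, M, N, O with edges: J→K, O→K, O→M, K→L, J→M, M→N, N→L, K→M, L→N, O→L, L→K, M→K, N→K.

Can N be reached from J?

Yes

Explore from J.
Distance 1: reach K, M.
Distance 2: reach L, N.
Found N.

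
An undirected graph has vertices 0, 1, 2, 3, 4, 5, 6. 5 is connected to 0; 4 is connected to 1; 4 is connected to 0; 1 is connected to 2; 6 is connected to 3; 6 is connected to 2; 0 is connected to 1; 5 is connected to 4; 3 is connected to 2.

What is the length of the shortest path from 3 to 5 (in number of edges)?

4

Distance 0: 3.
Distance 1: 2, 6.
Distance 2: 1.
Distance 3: 0, 4.
Distance 4: 5 — contains 5.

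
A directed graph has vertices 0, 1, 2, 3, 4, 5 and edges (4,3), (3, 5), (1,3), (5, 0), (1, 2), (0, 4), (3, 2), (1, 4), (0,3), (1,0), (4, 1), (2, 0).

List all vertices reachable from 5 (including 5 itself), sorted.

Start at 5.
Its neighbours: 0.
Then their neighbours: 3, 4.
Then next layer: 1, 2.
Every vertex is now reached.

0, 1, 2, 3, 4, 5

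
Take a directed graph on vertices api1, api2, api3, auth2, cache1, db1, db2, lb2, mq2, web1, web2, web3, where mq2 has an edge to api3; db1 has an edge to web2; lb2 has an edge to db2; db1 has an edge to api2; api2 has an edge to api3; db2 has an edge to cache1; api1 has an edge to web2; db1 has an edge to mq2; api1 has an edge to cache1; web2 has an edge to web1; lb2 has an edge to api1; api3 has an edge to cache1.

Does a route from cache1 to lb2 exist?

cache1 has no outgoing edges, so nothing is reachable from it.

No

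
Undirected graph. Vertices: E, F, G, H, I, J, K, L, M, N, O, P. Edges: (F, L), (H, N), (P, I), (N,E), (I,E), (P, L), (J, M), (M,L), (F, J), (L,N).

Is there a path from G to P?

No

G has no edges, so nothing is reachable from it.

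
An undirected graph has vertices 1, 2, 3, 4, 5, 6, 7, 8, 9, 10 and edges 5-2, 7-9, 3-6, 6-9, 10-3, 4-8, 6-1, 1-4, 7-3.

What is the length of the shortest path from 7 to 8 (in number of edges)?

5

Distance 0: 7.
Distance 1: 3, 9.
Distance 2: 6, 10.
Distance 3: 1.
Distance 4: 4.
Distance 5: 8 — contains 8.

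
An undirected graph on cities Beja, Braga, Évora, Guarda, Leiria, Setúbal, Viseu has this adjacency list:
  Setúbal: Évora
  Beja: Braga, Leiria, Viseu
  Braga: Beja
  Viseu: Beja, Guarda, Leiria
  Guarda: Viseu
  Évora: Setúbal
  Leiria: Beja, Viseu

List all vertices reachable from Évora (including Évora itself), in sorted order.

Évora, Setúbal

Start at Évora.
Its neighbours: Setúbal.
Nothing further is reachable.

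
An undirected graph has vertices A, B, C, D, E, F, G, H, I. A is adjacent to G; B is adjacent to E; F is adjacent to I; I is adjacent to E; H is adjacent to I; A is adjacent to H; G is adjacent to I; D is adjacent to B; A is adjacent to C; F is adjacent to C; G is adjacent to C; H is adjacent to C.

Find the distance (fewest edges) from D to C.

Distance 0: D.
Distance 1: B.
Distance 2: E.
Distance 3: I.
Distance 4: F, G, H.
Distance 5: A, C — contains C.

5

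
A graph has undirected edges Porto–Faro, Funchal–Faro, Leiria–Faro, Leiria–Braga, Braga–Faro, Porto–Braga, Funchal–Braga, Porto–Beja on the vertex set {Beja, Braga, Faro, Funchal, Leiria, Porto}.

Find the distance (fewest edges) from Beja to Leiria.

3

Distance 0: Beja.
Distance 1: Porto.
Distance 2: Braga, Faro.
Distance 3: Funchal, Leiria — contains Leiria.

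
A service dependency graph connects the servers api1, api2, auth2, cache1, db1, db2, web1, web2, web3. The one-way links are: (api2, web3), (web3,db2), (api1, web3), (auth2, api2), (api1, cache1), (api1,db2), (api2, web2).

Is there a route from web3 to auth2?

Explore from web3.
Distance 1: reach db2.
The search from web3 is exhausted; no directed path reaches auth2.

No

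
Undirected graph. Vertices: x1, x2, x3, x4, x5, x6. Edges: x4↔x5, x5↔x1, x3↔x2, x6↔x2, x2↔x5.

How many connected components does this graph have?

From x1: component {x1, x2, x3, x4, x5, x6}.
That's 1 component.

1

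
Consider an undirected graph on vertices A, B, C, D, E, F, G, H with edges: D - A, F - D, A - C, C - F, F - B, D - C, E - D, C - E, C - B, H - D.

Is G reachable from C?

Explore from C.
Distance 1: reach A, B, D, E, F.
Distance 2: reach H.
The search is exhausted without reaching G; it lies in a different component.

No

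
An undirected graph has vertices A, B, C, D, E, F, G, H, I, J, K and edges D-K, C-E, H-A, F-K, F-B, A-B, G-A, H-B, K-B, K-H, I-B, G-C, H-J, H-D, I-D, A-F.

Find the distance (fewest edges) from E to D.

5

Distance 0: E.
Distance 1: C.
Distance 2: G.
Distance 3: A.
Distance 4: B, F, H.
Distance 5: D, I, J, K — contains D.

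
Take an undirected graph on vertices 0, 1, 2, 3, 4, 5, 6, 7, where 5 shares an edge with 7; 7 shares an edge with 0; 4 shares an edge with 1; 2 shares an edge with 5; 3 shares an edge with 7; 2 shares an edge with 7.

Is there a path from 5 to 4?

Explore from 5.
Distance 1: reach 2, 7.
Distance 2: reach 0, 3.
The search is exhausted without reaching 4; it lies in a different component.

No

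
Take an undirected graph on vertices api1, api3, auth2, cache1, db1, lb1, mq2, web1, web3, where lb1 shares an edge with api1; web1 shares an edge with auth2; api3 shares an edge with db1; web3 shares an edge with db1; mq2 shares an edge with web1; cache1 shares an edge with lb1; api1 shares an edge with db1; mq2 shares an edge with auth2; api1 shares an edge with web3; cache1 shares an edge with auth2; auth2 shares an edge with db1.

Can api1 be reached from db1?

Yes

Explore from db1.
Distance 1: reach api1, api3, auth2, web3.
Found api1.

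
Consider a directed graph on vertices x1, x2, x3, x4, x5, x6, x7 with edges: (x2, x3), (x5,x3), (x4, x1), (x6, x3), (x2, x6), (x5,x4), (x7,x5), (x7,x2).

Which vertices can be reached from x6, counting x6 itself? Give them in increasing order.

x3, x6

Start at x6.
Its neighbours: x3.
Nothing further is reachable.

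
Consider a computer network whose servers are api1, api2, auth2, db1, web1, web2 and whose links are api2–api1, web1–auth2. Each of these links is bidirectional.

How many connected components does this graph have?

From api1: component {api1, api2}.
From auth2: component {auth2, web1}.
From db1: component {db1}.
From web2: component {web2}.
That's 4 components.

4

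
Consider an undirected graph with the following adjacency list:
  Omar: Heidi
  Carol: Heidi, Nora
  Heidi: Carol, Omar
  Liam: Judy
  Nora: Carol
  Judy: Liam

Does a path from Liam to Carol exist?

Explore from Liam.
Distance 1: reach Judy.
The search is exhausted without reaching Carol; it lies in a different component.

No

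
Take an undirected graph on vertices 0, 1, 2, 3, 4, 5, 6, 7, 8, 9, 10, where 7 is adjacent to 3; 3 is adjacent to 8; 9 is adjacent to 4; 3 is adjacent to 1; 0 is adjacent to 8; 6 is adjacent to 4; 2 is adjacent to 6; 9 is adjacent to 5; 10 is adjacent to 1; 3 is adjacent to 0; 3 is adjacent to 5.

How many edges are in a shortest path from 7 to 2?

6

Distance 0: 7.
Distance 1: 3.
Distance 2: 0, 1, 5, 8.
Distance 3: 9, 10.
Distance 4: 4.
Distance 5: 6.
Distance 6: 2 — contains 2.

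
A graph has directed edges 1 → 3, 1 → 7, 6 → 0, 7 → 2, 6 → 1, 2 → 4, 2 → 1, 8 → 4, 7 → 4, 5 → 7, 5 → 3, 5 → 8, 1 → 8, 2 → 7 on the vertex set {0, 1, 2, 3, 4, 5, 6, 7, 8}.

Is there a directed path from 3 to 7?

No

3 has no outgoing edges, so nothing is reachable from it.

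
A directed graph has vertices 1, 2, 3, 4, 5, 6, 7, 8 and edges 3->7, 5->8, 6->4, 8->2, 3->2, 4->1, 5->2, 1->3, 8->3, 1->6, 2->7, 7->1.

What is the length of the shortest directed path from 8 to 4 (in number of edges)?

Distance 0: 8.
Distance 1: 2, 3.
Distance 2: 7.
Distance 3: 1.
Distance 4: 6.
Distance 5: 4 — contains 4.

5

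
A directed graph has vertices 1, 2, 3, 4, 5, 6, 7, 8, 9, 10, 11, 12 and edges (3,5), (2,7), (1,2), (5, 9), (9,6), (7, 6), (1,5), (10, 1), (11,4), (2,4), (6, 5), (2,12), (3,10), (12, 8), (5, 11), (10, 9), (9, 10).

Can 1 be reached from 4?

4 has no outgoing edges, so nothing is reachable from it.

No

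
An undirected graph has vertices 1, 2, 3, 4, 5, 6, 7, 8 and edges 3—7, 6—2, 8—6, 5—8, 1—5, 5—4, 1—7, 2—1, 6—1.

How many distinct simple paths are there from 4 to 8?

3

4–5–1–2–6–8
4–5–1–6–8
4–5–8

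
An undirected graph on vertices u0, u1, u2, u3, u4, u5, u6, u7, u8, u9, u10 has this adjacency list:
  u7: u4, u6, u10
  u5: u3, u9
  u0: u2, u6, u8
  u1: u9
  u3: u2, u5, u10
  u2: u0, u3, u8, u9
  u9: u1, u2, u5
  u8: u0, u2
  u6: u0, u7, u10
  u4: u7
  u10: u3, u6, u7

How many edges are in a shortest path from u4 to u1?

6

Distance 0: u4.
Distance 1: u7.
Distance 2: u6, u10.
Distance 3: u0, u3.
Distance 4: u2, u5, u8.
Distance 5: u9.
Distance 6: u1 — contains u1.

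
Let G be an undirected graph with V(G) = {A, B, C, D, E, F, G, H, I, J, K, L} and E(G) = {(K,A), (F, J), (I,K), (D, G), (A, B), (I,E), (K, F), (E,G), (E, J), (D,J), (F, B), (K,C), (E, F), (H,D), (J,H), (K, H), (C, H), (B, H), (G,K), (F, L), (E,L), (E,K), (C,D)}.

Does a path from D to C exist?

Yes

Explore from D.
Distance 1: reach C, G, H, J.
Found C.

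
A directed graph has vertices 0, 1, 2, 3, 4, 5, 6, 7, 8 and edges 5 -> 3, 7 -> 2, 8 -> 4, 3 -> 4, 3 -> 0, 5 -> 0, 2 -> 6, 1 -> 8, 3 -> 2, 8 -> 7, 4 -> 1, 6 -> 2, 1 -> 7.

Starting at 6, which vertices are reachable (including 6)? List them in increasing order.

Start at 6.
Its neighbours: 2.
Nothing further is reachable.

2, 6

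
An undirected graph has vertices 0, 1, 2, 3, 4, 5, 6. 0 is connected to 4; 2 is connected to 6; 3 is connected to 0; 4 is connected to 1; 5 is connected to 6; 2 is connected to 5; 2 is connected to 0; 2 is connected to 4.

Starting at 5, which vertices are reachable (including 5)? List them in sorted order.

Start at 5.
Its neighbours: 2, 6.
Then their neighbours: 0, 4.
Then next layer: 1, 3.
Every vertex is now reached.

0, 1, 2, 3, 4, 5, 6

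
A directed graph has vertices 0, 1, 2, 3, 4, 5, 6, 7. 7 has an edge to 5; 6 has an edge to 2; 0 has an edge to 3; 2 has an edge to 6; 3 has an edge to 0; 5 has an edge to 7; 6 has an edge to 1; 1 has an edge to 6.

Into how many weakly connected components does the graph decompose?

From 0: component {0, 3}.
From 1: component {1, 2, 6}.
From 4: component {4}.
From 5: component {5, 7}.
That's 4 components.

4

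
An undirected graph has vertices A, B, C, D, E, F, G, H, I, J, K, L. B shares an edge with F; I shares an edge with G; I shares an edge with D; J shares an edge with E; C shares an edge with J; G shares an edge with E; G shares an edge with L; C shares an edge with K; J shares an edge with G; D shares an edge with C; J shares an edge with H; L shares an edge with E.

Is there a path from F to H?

No

Explore from F.
Distance 1: reach B.
The search is exhausted without reaching H; it lies in a different component.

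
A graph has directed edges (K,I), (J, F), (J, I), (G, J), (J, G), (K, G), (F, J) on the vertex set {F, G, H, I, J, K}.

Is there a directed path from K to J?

Yes

Explore from K.
Distance 1: reach G, I.
Distance 2: reach J.
Found J.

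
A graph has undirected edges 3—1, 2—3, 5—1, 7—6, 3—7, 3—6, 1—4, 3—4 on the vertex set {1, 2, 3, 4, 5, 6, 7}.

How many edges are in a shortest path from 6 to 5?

Distance 0: 6.
Distance 1: 3, 7.
Distance 2: 1, 2, 4.
Distance 3: 5 — contains 5.

3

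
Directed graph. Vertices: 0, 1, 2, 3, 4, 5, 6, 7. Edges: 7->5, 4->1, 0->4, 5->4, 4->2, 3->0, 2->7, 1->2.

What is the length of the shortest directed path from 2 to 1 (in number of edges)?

4

Distance 0: 2.
Distance 1: 7.
Distance 2: 5.
Distance 3: 4.
Distance 4: 1 — contains 1.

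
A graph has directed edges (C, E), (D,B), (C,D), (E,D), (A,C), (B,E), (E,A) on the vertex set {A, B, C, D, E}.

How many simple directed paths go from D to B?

1

D→B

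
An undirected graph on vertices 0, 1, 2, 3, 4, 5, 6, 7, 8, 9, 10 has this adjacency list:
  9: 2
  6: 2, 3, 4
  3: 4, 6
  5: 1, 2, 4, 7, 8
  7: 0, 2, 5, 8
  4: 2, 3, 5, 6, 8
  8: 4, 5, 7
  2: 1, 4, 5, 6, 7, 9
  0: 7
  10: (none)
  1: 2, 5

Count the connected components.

From 0: component {0, 1, 2, 3, 4, 5, 6, 7, 8, 9}.
From 10: component {10}.
That's 2 components.

2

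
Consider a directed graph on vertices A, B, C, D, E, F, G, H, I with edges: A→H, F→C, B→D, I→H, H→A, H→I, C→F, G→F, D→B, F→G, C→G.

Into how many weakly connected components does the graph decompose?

From A: component {A, H, I}.
From B: component {B, D}.
From C: component {C, F, G}.
From E: component {E}.
That's 4 components.

4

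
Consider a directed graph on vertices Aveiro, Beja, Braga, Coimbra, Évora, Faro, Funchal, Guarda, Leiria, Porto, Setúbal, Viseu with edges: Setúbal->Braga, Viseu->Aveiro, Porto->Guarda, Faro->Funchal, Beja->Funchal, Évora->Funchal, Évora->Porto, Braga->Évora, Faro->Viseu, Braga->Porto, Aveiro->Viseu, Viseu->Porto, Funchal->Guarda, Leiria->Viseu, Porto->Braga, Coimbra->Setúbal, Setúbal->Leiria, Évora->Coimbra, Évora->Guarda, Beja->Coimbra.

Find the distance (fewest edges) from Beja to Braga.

3

Distance 0: Beja.
Distance 1: Coimbra, Funchal.
Distance 2: Guarda, Setúbal.
Distance 3: Braga, Leiria — contains Braga.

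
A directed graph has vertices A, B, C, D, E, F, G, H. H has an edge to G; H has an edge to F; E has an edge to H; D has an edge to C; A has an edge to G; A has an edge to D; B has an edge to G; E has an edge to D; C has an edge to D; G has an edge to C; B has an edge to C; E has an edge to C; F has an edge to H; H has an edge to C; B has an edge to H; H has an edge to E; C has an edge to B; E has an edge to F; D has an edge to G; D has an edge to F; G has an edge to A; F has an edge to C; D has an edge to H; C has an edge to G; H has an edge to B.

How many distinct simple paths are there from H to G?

H→B→C→D→G
H→B→C→G
H→B→G
H→C→B→G
H→C→D→G
H→C→G
H→E→C→B→G
H→E→C→D→G
... and 13 more.

21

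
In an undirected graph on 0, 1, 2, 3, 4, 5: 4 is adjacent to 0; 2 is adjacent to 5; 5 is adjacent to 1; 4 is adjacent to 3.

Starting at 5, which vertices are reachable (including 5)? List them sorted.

Start at 5.
Its neighbours: 1, 2.
Nothing further is reachable.

1, 2, 5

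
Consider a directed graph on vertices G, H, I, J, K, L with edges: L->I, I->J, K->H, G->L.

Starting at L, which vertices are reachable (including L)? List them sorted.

I, J, L

Start at L.
Its neighbours: I.
Then their neighbours: J.
Nothing further is reachable.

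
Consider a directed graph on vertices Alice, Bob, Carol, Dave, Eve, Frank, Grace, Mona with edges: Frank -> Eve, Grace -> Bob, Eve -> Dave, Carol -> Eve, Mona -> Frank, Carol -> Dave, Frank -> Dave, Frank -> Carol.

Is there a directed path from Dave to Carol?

Dave has no outgoing edges, so nothing is reachable from it.

No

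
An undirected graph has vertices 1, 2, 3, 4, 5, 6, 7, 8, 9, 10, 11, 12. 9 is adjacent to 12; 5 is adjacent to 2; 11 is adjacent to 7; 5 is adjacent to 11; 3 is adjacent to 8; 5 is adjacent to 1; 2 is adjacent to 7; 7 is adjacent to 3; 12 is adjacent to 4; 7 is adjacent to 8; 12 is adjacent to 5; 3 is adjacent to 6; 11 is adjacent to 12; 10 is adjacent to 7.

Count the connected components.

1

From 1: component {1, 2, 3, 4, 5, 6, 7, 8, 9, 10, 11, 12}.
That's 1 component.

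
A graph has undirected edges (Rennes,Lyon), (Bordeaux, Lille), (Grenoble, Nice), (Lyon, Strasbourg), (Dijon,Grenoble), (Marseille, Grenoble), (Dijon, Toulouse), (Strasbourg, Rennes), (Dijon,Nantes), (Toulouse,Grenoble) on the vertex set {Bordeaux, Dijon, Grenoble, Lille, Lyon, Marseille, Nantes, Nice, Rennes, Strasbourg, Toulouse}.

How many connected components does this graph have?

3

From Bordeaux: component {Bordeaux, Lille}.
From Dijon: component {Dijon, Grenoble, Marseille, Nantes, Nice, Toulouse}.
From Lyon: component {Lyon, Rennes, Strasbourg}.
That's 3 components.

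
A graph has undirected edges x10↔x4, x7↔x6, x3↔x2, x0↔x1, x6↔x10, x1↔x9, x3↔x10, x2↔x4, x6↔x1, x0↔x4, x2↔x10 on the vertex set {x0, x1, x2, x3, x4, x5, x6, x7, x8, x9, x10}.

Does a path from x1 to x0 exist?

Explore from x1.
Distance 1: reach x0, x6, x9.
Found x0.

Yes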